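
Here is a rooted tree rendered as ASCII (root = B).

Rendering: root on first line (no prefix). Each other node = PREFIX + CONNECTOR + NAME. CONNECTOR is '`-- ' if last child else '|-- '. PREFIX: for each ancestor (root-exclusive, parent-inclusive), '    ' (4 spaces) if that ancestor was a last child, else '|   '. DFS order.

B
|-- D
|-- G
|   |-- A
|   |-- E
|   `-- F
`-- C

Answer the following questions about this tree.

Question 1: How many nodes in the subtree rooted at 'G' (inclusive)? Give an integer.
Answer: 4

Derivation:
Subtree rooted at G contains: A, E, F, G
Count = 4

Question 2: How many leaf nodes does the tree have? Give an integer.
Answer: 5

Derivation:
Leaves (nodes with no children): A, C, D, E, F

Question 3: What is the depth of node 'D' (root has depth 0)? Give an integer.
Answer: 1

Derivation:
Path from root to D: B -> D
Depth = number of edges = 1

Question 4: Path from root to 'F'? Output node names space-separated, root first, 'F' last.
Walk down from root: B -> G -> F

Answer: B G F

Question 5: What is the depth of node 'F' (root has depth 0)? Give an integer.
Answer: 2

Derivation:
Path from root to F: B -> G -> F
Depth = number of edges = 2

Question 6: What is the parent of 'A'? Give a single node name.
Answer: G

Derivation:
Scan adjacency: A appears as child of G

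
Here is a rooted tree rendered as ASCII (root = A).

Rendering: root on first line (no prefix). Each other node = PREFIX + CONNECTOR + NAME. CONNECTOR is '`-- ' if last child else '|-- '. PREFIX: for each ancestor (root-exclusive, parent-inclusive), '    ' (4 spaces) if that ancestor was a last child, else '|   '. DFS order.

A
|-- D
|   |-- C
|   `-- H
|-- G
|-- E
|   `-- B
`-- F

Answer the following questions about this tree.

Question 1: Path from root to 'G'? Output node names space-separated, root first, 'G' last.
Walk down from root: A -> G

Answer: A G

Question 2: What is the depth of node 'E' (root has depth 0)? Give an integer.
Path from root to E: A -> E
Depth = number of edges = 1

Answer: 1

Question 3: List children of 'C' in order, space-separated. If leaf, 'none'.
Answer: none

Derivation:
Node C's children (from adjacency): (leaf)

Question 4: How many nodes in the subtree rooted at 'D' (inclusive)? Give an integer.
Subtree rooted at D contains: C, D, H
Count = 3

Answer: 3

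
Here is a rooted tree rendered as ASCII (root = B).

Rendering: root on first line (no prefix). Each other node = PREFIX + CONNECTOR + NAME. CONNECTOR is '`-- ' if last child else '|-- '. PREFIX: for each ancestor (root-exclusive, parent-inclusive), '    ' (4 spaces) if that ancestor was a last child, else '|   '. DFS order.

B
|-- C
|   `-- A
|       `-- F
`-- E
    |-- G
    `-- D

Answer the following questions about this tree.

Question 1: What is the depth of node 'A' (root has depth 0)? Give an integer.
Answer: 2

Derivation:
Path from root to A: B -> C -> A
Depth = number of edges = 2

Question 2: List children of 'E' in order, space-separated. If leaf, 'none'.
Answer: G D

Derivation:
Node E's children (from adjacency): G, D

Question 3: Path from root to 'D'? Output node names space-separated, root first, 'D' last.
Answer: B E D

Derivation:
Walk down from root: B -> E -> D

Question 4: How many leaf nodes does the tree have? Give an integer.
Answer: 3

Derivation:
Leaves (nodes with no children): D, F, G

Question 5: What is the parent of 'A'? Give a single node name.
Scan adjacency: A appears as child of C

Answer: C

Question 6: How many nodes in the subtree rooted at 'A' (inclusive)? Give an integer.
Answer: 2

Derivation:
Subtree rooted at A contains: A, F
Count = 2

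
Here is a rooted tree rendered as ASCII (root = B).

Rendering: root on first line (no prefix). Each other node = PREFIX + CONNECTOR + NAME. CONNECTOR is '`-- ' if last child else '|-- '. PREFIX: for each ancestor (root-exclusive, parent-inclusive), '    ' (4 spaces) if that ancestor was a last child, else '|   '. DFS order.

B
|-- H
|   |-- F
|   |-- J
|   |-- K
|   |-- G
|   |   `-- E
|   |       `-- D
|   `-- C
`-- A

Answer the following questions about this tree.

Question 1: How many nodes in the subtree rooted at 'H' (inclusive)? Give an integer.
Subtree rooted at H contains: C, D, E, F, G, H, J, K
Count = 8

Answer: 8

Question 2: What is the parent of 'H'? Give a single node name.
Answer: B

Derivation:
Scan adjacency: H appears as child of B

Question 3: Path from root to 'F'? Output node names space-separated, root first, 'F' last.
Answer: B H F

Derivation:
Walk down from root: B -> H -> F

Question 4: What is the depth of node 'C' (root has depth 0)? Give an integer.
Path from root to C: B -> H -> C
Depth = number of edges = 2

Answer: 2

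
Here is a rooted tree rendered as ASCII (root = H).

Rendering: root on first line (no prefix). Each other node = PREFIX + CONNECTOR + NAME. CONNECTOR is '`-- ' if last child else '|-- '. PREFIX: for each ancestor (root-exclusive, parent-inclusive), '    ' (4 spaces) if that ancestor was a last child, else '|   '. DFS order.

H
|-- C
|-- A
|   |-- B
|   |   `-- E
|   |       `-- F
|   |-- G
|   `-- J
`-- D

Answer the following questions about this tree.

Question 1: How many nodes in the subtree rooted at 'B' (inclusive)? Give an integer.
Subtree rooted at B contains: B, E, F
Count = 3

Answer: 3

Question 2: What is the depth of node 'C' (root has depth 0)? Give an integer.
Path from root to C: H -> C
Depth = number of edges = 1

Answer: 1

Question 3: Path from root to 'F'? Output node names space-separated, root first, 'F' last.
Answer: H A B E F

Derivation:
Walk down from root: H -> A -> B -> E -> F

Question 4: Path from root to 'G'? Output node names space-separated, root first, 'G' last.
Answer: H A G

Derivation:
Walk down from root: H -> A -> G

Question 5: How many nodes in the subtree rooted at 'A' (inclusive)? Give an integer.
Answer: 6

Derivation:
Subtree rooted at A contains: A, B, E, F, G, J
Count = 6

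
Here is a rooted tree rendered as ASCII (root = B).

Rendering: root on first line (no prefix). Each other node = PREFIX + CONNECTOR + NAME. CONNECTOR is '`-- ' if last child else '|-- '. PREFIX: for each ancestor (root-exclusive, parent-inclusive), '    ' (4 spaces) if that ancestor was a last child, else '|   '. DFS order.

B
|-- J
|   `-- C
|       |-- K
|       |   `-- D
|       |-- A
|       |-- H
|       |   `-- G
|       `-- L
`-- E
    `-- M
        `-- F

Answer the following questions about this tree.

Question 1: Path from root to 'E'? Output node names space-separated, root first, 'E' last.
Walk down from root: B -> E

Answer: B E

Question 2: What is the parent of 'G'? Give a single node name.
Scan adjacency: G appears as child of H

Answer: H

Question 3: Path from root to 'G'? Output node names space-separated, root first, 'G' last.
Walk down from root: B -> J -> C -> H -> G

Answer: B J C H G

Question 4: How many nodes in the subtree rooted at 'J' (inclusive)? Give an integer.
Answer: 8

Derivation:
Subtree rooted at J contains: A, C, D, G, H, J, K, L
Count = 8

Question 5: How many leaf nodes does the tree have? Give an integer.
Leaves (nodes with no children): A, D, F, G, L

Answer: 5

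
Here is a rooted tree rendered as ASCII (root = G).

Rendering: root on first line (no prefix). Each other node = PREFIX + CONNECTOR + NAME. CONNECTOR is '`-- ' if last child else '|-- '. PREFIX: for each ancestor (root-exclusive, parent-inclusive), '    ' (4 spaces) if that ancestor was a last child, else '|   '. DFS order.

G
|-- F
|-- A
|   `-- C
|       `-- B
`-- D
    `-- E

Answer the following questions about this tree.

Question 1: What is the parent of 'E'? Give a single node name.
Answer: D

Derivation:
Scan adjacency: E appears as child of D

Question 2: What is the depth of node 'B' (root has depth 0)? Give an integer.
Path from root to B: G -> A -> C -> B
Depth = number of edges = 3

Answer: 3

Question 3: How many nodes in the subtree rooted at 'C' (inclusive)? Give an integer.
Answer: 2

Derivation:
Subtree rooted at C contains: B, C
Count = 2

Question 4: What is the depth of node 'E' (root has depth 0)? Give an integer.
Path from root to E: G -> D -> E
Depth = number of edges = 2

Answer: 2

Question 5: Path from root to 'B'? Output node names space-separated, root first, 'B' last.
Walk down from root: G -> A -> C -> B

Answer: G A C B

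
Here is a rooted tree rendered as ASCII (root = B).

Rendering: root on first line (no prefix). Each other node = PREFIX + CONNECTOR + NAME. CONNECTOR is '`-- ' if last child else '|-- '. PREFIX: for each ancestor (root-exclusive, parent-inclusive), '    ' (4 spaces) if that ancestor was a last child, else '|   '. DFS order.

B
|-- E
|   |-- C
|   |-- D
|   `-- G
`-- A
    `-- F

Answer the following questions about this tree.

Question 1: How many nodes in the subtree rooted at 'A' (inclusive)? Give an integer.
Subtree rooted at A contains: A, F
Count = 2

Answer: 2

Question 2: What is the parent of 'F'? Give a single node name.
Scan adjacency: F appears as child of A

Answer: A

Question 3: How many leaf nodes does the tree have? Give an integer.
Leaves (nodes with no children): C, D, F, G

Answer: 4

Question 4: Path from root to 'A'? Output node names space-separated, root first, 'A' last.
Answer: B A

Derivation:
Walk down from root: B -> A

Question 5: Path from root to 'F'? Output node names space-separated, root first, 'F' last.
Walk down from root: B -> A -> F

Answer: B A F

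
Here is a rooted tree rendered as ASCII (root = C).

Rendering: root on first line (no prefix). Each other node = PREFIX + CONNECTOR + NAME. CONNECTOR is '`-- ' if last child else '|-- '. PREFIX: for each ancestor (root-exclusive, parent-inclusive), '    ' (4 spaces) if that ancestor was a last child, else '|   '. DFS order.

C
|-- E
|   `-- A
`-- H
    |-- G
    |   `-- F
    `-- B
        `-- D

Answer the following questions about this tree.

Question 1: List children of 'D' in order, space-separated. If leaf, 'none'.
Node D's children (from adjacency): (leaf)

Answer: none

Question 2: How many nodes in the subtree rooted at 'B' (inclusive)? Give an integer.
Subtree rooted at B contains: B, D
Count = 2

Answer: 2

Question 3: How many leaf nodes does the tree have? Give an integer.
Leaves (nodes with no children): A, D, F

Answer: 3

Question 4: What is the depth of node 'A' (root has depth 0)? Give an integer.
Path from root to A: C -> E -> A
Depth = number of edges = 2

Answer: 2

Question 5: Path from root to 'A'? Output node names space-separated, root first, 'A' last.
Walk down from root: C -> E -> A

Answer: C E A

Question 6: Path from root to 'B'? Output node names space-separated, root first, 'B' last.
Walk down from root: C -> H -> B

Answer: C H B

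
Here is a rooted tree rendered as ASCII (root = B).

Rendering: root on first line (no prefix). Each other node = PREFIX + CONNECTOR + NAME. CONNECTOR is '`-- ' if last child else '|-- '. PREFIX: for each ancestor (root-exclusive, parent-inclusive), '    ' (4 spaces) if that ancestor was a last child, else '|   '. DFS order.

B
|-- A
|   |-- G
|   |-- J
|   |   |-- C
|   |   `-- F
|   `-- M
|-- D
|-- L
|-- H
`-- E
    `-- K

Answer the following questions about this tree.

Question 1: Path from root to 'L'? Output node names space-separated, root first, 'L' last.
Answer: B L

Derivation:
Walk down from root: B -> L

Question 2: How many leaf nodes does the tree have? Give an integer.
Leaves (nodes with no children): C, D, F, G, H, K, L, M

Answer: 8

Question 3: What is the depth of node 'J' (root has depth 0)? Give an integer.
Answer: 2

Derivation:
Path from root to J: B -> A -> J
Depth = number of edges = 2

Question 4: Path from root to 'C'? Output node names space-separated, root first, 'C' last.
Walk down from root: B -> A -> J -> C

Answer: B A J C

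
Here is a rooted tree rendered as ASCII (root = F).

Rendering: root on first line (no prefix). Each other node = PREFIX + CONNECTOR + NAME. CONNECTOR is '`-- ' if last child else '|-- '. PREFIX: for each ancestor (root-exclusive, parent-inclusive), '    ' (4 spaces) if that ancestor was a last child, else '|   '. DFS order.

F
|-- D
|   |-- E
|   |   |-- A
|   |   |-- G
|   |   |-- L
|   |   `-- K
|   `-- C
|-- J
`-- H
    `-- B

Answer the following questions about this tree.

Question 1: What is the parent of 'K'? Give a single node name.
Scan adjacency: K appears as child of E

Answer: E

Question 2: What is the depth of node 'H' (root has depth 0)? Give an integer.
Answer: 1

Derivation:
Path from root to H: F -> H
Depth = number of edges = 1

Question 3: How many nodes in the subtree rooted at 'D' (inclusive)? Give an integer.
Answer: 7

Derivation:
Subtree rooted at D contains: A, C, D, E, G, K, L
Count = 7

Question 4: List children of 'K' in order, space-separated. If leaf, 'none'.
Node K's children (from adjacency): (leaf)

Answer: none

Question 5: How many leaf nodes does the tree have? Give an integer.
Answer: 7

Derivation:
Leaves (nodes with no children): A, B, C, G, J, K, L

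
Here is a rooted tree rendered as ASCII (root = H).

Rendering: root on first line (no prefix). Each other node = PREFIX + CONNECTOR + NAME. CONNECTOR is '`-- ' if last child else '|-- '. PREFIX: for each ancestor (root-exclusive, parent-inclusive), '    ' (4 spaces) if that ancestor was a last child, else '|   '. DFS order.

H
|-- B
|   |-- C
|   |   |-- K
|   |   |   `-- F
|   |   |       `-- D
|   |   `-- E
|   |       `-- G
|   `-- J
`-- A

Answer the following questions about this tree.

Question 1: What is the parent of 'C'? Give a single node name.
Answer: B

Derivation:
Scan adjacency: C appears as child of B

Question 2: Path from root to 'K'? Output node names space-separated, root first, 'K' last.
Answer: H B C K

Derivation:
Walk down from root: H -> B -> C -> K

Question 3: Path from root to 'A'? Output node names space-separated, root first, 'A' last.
Answer: H A

Derivation:
Walk down from root: H -> A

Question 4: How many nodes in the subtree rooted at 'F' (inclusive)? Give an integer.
Subtree rooted at F contains: D, F
Count = 2

Answer: 2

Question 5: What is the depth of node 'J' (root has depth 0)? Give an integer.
Path from root to J: H -> B -> J
Depth = number of edges = 2

Answer: 2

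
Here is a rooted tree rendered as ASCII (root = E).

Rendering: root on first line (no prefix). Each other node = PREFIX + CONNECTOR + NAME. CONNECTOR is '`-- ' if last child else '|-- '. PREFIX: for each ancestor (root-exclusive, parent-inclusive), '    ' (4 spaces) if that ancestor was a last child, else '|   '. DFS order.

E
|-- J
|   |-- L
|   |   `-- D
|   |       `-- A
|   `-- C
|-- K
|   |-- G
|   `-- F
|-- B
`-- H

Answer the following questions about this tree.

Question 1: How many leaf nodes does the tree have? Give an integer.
Leaves (nodes with no children): A, B, C, F, G, H

Answer: 6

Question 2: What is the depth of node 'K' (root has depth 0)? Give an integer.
Path from root to K: E -> K
Depth = number of edges = 1

Answer: 1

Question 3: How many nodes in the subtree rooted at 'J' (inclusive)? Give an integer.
Answer: 5

Derivation:
Subtree rooted at J contains: A, C, D, J, L
Count = 5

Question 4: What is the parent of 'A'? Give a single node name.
Scan adjacency: A appears as child of D

Answer: D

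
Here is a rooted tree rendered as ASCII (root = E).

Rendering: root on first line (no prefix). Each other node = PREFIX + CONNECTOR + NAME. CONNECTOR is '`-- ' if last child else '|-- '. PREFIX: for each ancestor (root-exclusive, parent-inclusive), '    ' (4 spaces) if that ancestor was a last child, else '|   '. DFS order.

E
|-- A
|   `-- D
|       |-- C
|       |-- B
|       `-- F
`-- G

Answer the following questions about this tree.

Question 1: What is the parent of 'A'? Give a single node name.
Answer: E

Derivation:
Scan adjacency: A appears as child of E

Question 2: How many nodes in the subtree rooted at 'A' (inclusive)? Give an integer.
Subtree rooted at A contains: A, B, C, D, F
Count = 5

Answer: 5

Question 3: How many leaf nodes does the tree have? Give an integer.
Answer: 4

Derivation:
Leaves (nodes with no children): B, C, F, G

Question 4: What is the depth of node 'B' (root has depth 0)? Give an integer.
Path from root to B: E -> A -> D -> B
Depth = number of edges = 3

Answer: 3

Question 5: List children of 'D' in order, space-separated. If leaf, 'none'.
Answer: C B F

Derivation:
Node D's children (from adjacency): C, B, F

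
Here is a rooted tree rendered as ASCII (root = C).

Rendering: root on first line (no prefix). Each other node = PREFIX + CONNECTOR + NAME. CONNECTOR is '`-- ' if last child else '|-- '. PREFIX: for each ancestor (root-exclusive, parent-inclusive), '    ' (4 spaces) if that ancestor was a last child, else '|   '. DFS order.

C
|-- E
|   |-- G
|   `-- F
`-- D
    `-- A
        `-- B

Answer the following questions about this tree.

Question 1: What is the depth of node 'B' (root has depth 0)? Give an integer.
Path from root to B: C -> D -> A -> B
Depth = number of edges = 3

Answer: 3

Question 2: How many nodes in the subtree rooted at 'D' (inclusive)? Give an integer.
Answer: 3

Derivation:
Subtree rooted at D contains: A, B, D
Count = 3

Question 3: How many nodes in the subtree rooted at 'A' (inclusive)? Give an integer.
Answer: 2

Derivation:
Subtree rooted at A contains: A, B
Count = 2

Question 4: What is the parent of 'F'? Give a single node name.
Scan adjacency: F appears as child of E

Answer: E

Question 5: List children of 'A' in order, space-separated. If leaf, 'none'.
Answer: B

Derivation:
Node A's children (from adjacency): B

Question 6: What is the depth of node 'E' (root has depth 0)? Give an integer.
Path from root to E: C -> E
Depth = number of edges = 1

Answer: 1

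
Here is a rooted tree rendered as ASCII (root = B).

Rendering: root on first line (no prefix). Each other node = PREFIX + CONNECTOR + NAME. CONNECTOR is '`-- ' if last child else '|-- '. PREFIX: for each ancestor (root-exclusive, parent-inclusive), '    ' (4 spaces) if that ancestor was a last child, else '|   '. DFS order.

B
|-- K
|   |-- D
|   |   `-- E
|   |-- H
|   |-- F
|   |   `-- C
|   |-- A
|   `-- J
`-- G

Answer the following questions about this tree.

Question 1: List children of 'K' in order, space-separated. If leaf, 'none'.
Node K's children (from adjacency): D, H, F, A, J

Answer: D H F A J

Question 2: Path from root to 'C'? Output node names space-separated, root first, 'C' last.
Answer: B K F C

Derivation:
Walk down from root: B -> K -> F -> C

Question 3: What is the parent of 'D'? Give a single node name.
Answer: K

Derivation:
Scan adjacency: D appears as child of K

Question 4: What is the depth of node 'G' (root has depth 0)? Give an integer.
Answer: 1

Derivation:
Path from root to G: B -> G
Depth = number of edges = 1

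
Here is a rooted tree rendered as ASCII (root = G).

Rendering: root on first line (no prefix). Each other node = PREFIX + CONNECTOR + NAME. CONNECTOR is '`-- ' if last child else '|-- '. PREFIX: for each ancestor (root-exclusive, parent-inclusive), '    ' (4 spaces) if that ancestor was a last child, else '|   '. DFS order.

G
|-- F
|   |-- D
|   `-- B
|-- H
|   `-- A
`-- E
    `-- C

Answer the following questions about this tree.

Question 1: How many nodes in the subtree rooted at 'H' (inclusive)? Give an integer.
Answer: 2

Derivation:
Subtree rooted at H contains: A, H
Count = 2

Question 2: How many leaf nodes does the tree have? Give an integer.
Leaves (nodes with no children): A, B, C, D

Answer: 4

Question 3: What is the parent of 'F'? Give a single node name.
Scan adjacency: F appears as child of G

Answer: G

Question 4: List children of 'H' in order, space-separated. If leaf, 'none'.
Answer: A

Derivation:
Node H's children (from adjacency): A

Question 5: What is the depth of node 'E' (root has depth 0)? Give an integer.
Path from root to E: G -> E
Depth = number of edges = 1

Answer: 1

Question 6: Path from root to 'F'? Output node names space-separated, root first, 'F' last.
Walk down from root: G -> F

Answer: G F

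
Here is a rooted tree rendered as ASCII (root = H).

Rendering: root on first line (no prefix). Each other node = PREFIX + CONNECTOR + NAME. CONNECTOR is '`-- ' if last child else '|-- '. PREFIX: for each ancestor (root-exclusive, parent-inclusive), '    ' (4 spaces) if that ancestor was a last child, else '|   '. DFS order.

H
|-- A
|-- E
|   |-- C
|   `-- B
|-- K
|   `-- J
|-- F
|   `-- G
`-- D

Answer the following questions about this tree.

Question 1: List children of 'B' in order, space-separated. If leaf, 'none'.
Answer: none

Derivation:
Node B's children (from adjacency): (leaf)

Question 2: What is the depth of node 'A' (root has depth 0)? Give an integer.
Answer: 1

Derivation:
Path from root to A: H -> A
Depth = number of edges = 1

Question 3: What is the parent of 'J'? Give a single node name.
Scan adjacency: J appears as child of K

Answer: K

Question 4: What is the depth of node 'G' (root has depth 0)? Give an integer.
Path from root to G: H -> F -> G
Depth = number of edges = 2

Answer: 2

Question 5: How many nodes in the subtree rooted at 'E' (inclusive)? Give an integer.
Subtree rooted at E contains: B, C, E
Count = 3

Answer: 3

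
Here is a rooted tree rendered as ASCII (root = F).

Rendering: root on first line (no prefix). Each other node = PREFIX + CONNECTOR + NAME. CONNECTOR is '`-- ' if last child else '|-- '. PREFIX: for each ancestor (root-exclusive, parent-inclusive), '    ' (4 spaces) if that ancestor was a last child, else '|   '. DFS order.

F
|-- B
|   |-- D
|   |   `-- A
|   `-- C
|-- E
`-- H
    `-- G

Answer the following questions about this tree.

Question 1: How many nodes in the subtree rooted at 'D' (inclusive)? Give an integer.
Subtree rooted at D contains: A, D
Count = 2

Answer: 2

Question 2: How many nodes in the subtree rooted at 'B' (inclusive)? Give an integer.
Answer: 4

Derivation:
Subtree rooted at B contains: A, B, C, D
Count = 4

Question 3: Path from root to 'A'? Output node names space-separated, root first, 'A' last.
Answer: F B D A

Derivation:
Walk down from root: F -> B -> D -> A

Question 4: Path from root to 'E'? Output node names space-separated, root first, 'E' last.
Walk down from root: F -> E

Answer: F E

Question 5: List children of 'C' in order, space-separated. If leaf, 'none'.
Node C's children (from adjacency): (leaf)

Answer: none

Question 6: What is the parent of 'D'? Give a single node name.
Answer: B

Derivation:
Scan adjacency: D appears as child of B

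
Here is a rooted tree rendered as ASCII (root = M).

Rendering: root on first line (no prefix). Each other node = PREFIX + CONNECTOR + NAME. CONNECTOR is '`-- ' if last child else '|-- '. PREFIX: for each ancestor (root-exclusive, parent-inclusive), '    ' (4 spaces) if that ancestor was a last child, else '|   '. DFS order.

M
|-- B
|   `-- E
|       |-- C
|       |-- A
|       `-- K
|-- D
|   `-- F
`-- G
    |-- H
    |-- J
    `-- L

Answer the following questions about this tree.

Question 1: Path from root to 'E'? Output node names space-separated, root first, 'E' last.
Walk down from root: M -> B -> E

Answer: M B E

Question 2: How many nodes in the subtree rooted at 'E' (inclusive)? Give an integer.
Answer: 4

Derivation:
Subtree rooted at E contains: A, C, E, K
Count = 4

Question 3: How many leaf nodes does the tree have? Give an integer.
Answer: 7

Derivation:
Leaves (nodes with no children): A, C, F, H, J, K, L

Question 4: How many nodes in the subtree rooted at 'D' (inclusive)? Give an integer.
Answer: 2

Derivation:
Subtree rooted at D contains: D, F
Count = 2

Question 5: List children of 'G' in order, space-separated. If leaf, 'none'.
Node G's children (from adjacency): H, J, L

Answer: H J L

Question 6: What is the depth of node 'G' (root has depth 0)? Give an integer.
Answer: 1

Derivation:
Path from root to G: M -> G
Depth = number of edges = 1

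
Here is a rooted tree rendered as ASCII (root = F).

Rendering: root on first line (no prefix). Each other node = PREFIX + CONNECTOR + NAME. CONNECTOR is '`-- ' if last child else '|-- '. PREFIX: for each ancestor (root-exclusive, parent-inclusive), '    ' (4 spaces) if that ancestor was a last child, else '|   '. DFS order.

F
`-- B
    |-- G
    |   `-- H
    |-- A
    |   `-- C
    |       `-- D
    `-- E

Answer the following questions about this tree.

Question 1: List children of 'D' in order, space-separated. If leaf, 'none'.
Answer: none

Derivation:
Node D's children (from adjacency): (leaf)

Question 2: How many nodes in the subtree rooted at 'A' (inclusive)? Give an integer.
Answer: 3

Derivation:
Subtree rooted at A contains: A, C, D
Count = 3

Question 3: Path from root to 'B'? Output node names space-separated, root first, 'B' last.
Answer: F B

Derivation:
Walk down from root: F -> B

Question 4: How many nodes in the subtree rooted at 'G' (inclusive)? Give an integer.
Answer: 2

Derivation:
Subtree rooted at G contains: G, H
Count = 2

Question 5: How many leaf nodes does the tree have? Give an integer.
Answer: 3

Derivation:
Leaves (nodes with no children): D, E, H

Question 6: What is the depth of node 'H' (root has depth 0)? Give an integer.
Path from root to H: F -> B -> G -> H
Depth = number of edges = 3

Answer: 3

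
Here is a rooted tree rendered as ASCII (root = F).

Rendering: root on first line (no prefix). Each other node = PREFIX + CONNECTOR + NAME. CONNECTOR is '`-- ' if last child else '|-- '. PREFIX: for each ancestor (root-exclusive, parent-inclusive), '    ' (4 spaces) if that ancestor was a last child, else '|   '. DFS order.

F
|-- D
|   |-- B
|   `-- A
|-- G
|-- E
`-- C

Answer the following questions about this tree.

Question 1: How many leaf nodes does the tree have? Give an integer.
Leaves (nodes with no children): A, B, C, E, G

Answer: 5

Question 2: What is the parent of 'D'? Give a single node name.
Scan adjacency: D appears as child of F

Answer: F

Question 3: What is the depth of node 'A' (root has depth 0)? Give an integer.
Path from root to A: F -> D -> A
Depth = number of edges = 2

Answer: 2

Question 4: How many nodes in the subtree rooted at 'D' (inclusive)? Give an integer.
Subtree rooted at D contains: A, B, D
Count = 3

Answer: 3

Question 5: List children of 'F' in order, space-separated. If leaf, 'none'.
Answer: D G E C

Derivation:
Node F's children (from adjacency): D, G, E, C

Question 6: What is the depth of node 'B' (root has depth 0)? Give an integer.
Answer: 2

Derivation:
Path from root to B: F -> D -> B
Depth = number of edges = 2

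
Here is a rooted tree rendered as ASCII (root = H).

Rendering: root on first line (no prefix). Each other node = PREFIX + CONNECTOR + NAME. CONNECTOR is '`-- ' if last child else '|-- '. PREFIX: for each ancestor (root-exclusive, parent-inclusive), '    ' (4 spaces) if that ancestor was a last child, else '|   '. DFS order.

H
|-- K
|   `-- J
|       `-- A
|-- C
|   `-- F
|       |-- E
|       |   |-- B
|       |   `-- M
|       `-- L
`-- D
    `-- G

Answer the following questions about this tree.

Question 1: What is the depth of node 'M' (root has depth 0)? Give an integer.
Answer: 4

Derivation:
Path from root to M: H -> C -> F -> E -> M
Depth = number of edges = 4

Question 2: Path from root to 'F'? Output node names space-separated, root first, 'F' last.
Walk down from root: H -> C -> F

Answer: H C F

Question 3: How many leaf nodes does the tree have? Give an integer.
Leaves (nodes with no children): A, B, G, L, M

Answer: 5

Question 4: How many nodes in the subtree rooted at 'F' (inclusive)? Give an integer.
Answer: 5

Derivation:
Subtree rooted at F contains: B, E, F, L, M
Count = 5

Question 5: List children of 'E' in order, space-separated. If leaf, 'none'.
Answer: B M

Derivation:
Node E's children (from adjacency): B, M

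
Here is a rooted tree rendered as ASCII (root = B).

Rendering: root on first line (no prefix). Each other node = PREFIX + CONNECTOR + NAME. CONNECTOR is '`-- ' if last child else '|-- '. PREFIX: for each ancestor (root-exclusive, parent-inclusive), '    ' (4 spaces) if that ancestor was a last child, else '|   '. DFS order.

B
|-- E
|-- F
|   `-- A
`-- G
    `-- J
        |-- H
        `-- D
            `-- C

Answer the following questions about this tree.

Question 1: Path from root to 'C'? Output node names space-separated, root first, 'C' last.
Answer: B G J D C

Derivation:
Walk down from root: B -> G -> J -> D -> C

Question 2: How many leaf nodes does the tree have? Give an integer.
Answer: 4

Derivation:
Leaves (nodes with no children): A, C, E, H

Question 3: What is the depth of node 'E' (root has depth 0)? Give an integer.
Answer: 1

Derivation:
Path from root to E: B -> E
Depth = number of edges = 1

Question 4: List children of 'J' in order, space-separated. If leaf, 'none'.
Answer: H D

Derivation:
Node J's children (from adjacency): H, D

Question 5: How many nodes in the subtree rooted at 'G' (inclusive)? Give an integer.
Answer: 5

Derivation:
Subtree rooted at G contains: C, D, G, H, J
Count = 5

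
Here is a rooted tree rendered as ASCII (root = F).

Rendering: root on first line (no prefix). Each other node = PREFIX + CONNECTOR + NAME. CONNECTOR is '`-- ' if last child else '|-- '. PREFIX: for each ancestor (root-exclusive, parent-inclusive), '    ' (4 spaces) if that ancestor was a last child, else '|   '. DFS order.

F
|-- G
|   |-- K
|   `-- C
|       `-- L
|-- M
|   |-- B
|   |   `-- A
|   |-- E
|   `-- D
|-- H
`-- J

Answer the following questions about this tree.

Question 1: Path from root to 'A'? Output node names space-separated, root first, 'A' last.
Answer: F M B A

Derivation:
Walk down from root: F -> M -> B -> A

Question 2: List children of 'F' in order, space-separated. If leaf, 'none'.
Answer: G M H J

Derivation:
Node F's children (from adjacency): G, M, H, J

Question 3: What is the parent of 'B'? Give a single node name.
Answer: M

Derivation:
Scan adjacency: B appears as child of M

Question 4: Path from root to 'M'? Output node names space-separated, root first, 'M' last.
Answer: F M

Derivation:
Walk down from root: F -> M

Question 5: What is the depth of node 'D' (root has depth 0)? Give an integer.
Answer: 2

Derivation:
Path from root to D: F -> M -> D
Depth = number of edges = 2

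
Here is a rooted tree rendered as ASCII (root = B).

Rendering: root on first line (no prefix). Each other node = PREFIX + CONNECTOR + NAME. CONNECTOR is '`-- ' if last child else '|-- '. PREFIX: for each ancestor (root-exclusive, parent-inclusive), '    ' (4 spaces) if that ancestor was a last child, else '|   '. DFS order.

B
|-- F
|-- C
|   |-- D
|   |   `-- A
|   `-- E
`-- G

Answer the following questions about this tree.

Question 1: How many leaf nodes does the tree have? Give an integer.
Leaves (nodes with no children): A, E, F, G

Answer: 4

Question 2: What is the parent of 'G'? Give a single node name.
Answer: B

Derivation:
Scan adjacency: G appears as child of B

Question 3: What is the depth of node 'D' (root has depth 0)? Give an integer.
Path from root to D: B -> C -> D
Depth = number of edges = 2

Answer: 2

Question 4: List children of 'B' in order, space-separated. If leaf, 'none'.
Answer: F C G

Derivation:
Node B's children (from adjacency): F, C, G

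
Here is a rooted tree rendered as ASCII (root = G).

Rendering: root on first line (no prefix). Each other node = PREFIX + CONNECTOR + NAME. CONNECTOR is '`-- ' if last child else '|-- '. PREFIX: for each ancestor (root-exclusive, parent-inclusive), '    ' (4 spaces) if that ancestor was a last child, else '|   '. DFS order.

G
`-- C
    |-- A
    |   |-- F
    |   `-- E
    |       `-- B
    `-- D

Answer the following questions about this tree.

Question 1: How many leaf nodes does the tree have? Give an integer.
Answer: 3

Derivation:
Leaves (nodes with no children): B, D, F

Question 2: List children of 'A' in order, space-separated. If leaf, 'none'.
Node A's children (from adjacency): F, E

Answer: F E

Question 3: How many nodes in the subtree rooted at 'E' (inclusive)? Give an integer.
Answer: 2

Derivation:
Subtree rooted at E contains: B, E
Count = 2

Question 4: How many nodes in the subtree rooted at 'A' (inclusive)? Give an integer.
Answer: 4

Derivation:
Subtree rooted at A contains: A, B, E, F
Count = 4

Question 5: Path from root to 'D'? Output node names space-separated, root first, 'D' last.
Answer: G C D

Derivation:
Walk down from root: G -> C -> D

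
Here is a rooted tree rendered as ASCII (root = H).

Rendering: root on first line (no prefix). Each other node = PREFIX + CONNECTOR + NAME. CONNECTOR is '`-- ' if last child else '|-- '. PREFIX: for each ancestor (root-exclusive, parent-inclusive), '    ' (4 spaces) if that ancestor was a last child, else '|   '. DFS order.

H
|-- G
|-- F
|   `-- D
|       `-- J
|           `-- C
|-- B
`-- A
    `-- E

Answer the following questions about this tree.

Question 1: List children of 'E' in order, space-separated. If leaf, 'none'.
Node E's children (from adjacency): (leaf)

Answer: none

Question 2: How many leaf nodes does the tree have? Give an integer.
Answer: 4

Derivation:
Leaves (nodes with no children): B, C, E, G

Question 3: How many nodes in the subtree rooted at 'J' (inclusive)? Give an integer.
Subtree rooted at J contains: C, J
Count = 2

Answer: 2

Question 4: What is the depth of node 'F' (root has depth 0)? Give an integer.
Answer: 1

Derivation:
Path from root to F: H -> F
Depth = number of edges = 1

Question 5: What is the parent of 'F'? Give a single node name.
Answer: H

Derivation:
Scan adjacency: F appears as child of H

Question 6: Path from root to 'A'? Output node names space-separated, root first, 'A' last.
Answer: H A

Derivation:
Walk down from root: H -> A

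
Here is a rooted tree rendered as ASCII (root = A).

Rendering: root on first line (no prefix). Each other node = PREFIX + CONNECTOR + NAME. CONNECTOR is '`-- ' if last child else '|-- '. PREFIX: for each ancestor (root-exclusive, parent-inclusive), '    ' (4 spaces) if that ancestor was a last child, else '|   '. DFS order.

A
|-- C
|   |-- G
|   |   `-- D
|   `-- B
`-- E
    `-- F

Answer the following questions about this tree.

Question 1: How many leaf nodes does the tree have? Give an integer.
Leaves (nodes with no children): B, D, F

Answer: 3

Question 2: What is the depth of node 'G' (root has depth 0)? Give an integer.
Answer: 2

Derivation:
Path from root to G: A -> C -> G
Depth = number of edges = 2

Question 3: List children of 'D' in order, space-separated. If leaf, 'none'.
Node D's children (from adjacency): (leaf)

Answer: none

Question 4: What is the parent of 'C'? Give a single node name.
Scan adjacency: C appears as child of A

Answer: A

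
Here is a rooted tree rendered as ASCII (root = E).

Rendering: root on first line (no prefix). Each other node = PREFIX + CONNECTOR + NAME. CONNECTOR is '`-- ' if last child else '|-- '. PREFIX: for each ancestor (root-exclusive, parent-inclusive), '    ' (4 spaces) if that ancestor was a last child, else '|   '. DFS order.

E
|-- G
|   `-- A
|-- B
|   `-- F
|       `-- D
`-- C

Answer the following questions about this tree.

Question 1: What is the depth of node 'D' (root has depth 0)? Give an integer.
Path from root to D: E -> B -> F -> D
Depth = number of edges = 3

Answer: 3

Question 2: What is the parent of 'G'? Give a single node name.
Scan adjacency: G appears as child of E

Answer: E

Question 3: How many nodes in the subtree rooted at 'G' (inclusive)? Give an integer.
Subtree rooted at G contains: A, G
Count = 2

Answer: 2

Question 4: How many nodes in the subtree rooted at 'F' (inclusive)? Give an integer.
Answer: 2

Derivation:
Subtree rooted at F contains: D, F
Count = 2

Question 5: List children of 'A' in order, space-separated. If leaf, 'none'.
Answer: none

Derivation:
Node A's children (from adjacency): (leaf)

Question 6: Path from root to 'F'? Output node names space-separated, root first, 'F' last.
Answer: E B F

Derivation:
Walk down from root: E -> B -> F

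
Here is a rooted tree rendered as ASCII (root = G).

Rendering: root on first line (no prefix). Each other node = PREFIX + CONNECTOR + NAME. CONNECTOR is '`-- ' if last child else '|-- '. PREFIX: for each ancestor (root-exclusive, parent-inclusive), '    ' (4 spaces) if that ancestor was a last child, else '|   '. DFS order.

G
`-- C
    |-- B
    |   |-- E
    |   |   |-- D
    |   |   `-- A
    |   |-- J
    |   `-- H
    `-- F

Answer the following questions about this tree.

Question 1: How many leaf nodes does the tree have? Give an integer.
Leaves (nodes with no children): A, D, F, H, J

Answer: 5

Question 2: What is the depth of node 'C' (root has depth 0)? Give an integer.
Answer: 1

Derivation:
Path from root to C: G -> C
Depth = number of edges = 1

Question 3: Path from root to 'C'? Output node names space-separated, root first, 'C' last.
Answer: G C

Derivation:
Walk down from root: G -> C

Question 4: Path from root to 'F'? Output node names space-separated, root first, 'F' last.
Answer: G C F

Derivation:
Walk down from root: G -> C -> F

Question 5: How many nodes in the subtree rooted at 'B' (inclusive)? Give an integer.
Subtree rooted at B contains: A, B, D, E, H, J
Count = 6

Answer: 6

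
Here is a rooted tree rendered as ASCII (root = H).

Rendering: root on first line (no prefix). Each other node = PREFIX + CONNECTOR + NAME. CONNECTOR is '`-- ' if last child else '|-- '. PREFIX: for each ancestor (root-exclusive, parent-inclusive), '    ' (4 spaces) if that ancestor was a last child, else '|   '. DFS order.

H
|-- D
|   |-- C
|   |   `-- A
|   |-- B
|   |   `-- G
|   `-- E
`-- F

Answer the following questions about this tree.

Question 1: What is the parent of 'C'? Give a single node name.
Scan adjacency: C appears as child of D

Answer: D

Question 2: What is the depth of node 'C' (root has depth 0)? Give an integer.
Answer: 2

Derivation:
Path from root to C: H -> D -> C
Depth = number of edges = 2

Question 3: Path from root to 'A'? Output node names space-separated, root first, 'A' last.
Answer: H D C A

Derivation:
Walk down from root: H -> D -> C -> A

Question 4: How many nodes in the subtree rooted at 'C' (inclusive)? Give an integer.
Answer: 2

Derivation:
Subtree rooted at C contains: A, C
Count = 2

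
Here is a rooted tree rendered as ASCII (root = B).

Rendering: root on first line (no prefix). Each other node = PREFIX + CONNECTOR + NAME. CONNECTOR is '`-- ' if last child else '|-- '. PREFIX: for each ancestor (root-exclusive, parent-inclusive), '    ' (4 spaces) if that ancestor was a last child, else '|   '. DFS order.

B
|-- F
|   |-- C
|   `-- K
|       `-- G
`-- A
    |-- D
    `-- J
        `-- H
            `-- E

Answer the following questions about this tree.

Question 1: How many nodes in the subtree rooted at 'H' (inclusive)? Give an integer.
Subtree rooted at H contains: E, H
Count = 2

Answer: 2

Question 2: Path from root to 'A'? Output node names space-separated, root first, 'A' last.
Walk down from root: B -> A

Answer: B A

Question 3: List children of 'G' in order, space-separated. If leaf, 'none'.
Answer: none

Derivation:
Node G's children (from adjacency): (leaf)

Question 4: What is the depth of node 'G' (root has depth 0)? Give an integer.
Answer: 3

Derivation:
Path from root to G: B -> F -> K -> G
Depth = number of edges = 3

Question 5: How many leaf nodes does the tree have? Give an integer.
Answer: 4

Derivation:
Leaves (nodes with no children): C, D, E, G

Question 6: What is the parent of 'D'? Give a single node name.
Answer: A

Derivation:
Scan adjacency: D appears as child of A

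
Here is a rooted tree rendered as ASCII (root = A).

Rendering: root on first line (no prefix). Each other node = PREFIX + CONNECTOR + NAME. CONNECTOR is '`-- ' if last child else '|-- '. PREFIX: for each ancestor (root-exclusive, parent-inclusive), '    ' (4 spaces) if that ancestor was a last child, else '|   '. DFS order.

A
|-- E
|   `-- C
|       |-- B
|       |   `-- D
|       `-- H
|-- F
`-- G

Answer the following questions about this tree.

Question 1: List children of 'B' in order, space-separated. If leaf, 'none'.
Node B's children (from adjacency): D

Answer: D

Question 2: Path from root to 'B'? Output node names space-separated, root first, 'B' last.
Answer: A E C B

Derivation:
Walk down from root: A -> E -> C -> B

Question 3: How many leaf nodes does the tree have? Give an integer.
Leaves (nodes with no children): D, F, G, H

Answer: 4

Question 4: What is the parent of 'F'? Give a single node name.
Answer: A

Derivation:
Scan adjacency: F appears as child of A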